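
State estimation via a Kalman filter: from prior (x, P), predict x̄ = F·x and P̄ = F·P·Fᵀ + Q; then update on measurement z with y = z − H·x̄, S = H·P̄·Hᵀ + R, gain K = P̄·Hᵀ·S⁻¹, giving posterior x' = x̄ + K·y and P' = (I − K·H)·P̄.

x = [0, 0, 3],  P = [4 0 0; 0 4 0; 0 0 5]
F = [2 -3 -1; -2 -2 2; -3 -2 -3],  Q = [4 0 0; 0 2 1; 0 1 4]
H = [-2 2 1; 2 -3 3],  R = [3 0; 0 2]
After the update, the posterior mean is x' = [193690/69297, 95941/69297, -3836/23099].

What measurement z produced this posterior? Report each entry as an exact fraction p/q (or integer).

z = [-3, 1]

x̄ = F·x = [-3, 6, -9]
P̄ = F·P·Fᵀ + Q = [61 -2 15; -2 54 11; 15 11 101]
S = H·P̄·Hᵀ + R = [564 -312; -312 1647]
K = P̄·Hᵀ·S⁻¹ = [-42947/277188 5245/69297; 53695/277188 -3053/69297; 27419/92396 5506/23099]
x' − x̄ = [401581/69297, -319841/69297, 204055/23099] = K·y
y = (KᵀK)⁻¹·Kᵀ·(x' − x̄) = [-12, 52]
z = y + H·x̄ = [-12, 52] + [9, -51] = [-3, 1]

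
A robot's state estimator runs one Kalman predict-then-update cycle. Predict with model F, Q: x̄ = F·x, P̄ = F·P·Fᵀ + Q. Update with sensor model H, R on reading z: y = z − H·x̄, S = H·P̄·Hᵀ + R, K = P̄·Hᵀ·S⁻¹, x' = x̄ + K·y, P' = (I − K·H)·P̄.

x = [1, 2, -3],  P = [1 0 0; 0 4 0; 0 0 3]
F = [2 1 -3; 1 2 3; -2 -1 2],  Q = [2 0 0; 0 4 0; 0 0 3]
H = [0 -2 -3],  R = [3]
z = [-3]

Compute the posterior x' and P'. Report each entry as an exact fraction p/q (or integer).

x' = [941/249, 488/83, -1495/498]
P' = [2941/249 829/83 -1714/249; 829/83 1584/83 -1036/83; -1714/249 -1036/83 4229/498]

x̄ = F·x = [13, -4, -10]
P̄ = F·P·Fᵀ + Q = [37 -17 -26; -17 48 8; -26 8 23]
y = z − H·x̄ = [-41]
S = H·P̄·Hᵀ + R = [498]
K = P̄·Hᵀ·S⁻¹ = [56/249; -20/83; -85/498]
x' = x̄ + K·y = [941/249, 488/83, -1495/498]
P' = (I − K·H)·P̄ = [2941/249 829/83 -1714/249; 829/83 1584/83 -1036/83; -1714/249 -1036/83 4229/498]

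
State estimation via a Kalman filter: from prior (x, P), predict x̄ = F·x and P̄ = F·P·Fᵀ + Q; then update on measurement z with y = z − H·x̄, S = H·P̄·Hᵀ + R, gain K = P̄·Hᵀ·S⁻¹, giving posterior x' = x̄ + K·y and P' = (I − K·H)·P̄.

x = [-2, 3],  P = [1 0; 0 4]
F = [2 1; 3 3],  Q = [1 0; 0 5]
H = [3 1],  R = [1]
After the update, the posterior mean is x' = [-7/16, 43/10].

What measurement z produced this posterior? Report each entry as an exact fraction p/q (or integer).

z = [3]

x̄ = F·x = [-1, 3]
P̄ = F·P·Fᵀ + Q = [9 18; 18 50]
S = H·P̄·Hᵀ + R = [240]
K = P̄·Hᵀ·S⁻¹ = [3/16; 13/30]
x' − x̄ = [9/16, 13/10] = K·y
y = (KᵀK)⁻¹·Kᵀ·(x' − x̄) = [3]
z = y + H·x̄ = [3] + [0] = [3]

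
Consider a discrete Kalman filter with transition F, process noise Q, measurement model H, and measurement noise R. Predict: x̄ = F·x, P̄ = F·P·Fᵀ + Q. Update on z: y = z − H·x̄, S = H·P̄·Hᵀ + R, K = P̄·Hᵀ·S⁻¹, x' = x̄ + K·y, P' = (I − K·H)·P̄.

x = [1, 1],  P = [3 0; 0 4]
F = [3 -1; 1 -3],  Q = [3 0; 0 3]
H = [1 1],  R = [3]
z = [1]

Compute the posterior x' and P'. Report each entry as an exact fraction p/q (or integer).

x' = [27/11, -179/121]
P' = [9 -84/11; -84/11 1113/121]

x̄ = F·x = [2, -2]
P̄ = F·P·Fᵀ + Q = [34 21; 21 42]
y = z − H·x̄ = [1]
S = H·P̄·Hᵀ + R = [121]
K = P̄·Hᵀ·S⁻¹ = [5/11; 63/121]
x' = x̄ + K·y = [27/11, -179/121]
P' = (I − K·H)·P̄ = [9 -84/11; -84/11 1113/121]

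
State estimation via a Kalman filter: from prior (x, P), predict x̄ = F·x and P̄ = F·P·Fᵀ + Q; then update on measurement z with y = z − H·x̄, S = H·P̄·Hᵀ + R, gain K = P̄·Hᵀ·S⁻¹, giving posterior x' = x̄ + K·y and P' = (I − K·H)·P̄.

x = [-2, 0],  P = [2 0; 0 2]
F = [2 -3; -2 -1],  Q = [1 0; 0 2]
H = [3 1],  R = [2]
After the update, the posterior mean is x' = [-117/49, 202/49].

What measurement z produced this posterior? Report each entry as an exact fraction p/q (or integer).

z = [-3]

x̄ = F·x = [-4, 4]
P̄ = F·P·Fᵀ + Q = [27 -2; -2 12]
S = H·P̄·Hᵀ + R = [245]
K = P̄·Hᵀ·S⁻¹ = [79/245; 6/245]
x' − x̄ = [79/49, 6/49] = K·y
y = (KᵀK)⁻¹·Kᵀ·(x' − x̄) = [5]
z = y + H·x̄ = [5] + [-8] = [-3]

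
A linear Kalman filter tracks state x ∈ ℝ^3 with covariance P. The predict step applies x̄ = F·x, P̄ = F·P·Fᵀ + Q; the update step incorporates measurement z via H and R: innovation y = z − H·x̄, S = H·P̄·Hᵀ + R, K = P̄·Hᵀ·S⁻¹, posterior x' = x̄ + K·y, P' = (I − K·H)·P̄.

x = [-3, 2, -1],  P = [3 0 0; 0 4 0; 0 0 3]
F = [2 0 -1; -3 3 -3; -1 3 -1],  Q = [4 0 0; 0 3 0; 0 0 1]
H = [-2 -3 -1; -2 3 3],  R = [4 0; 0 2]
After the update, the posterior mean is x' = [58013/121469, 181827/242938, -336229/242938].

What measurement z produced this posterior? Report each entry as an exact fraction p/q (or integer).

x̄ = F·x = [-5, 18, 10]
P̄ = F·P·Fᵀ + Q = [19 -9 -3; -9 93 54; -3 54 43]
S = H·P̄·Hᵀ + R = [1164 -1526; -1526 2418]
K = P̄·Hᵀ·S⁻¹ = [-33067/121469 -24586/121469; -15309/121469 26793/242938; -6990/121469 21017/242938]
x' − x̄ = [665358/121469, -4191057/242938, -2765609/242938] = K·y
y = (KᵀK)⁻¹·Kᵀ·(x' − x̄) = [52, -97]
z = y + H·x̄ = [52, -97] + [-54, 94] = [-2, -3]

z = [-2, -3]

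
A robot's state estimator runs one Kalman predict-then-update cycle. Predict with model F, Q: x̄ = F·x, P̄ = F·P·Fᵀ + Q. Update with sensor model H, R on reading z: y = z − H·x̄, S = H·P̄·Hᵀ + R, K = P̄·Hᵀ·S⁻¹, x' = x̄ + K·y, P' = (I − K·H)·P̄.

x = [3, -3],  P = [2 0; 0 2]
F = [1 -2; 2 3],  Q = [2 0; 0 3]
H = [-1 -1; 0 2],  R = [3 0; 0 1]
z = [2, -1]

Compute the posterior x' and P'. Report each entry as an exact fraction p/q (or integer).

x' = [176/189, -71/108]
P' = [466/189 -11/54; -11/54 53/216]

x̄ = F·x = [9, -3]
P̄ = F·P·Fᵀ + Q = [12 -8; -8 29]
y = z − H·x̄ = [8, 5]
S = H·P̄·Hᵀ + R = [28 -42; -42 117]
K = P̄·Hᵀ·S⁻¹ = [-95/126 -11/27; -1/72 53/108]
x' = x̄ + K·y = [176/189, -71/108]
P' = (I − K·H)·P̄ = [466/189 -11/54; -11/54 53/216]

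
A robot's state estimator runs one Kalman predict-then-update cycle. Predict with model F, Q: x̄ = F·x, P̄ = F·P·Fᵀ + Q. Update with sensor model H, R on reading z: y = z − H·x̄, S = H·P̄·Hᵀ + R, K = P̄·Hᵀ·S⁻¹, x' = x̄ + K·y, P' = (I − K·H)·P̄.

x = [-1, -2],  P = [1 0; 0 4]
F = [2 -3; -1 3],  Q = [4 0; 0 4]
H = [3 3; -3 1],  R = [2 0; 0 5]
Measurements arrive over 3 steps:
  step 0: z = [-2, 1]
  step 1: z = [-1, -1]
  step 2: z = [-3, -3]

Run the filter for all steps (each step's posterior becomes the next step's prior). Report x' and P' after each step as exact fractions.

step 0: x' = [-590/1531, -3212/10717], P' = [496/1531 -412/1531; -412/1531 4618/10717]
step 1: x' = [10055768/60511669, -30305470/60511669], P' = [19171726/60511669 -15729262/60511669; -15729262/60511669 25333414/60511669]
step 2: x' = [175901707029/334013688718, -250838168651/167006844359], P' = [52875696563/167006844359 -43369605746/167006844359; -43369605746/167006844359 69870261752/167006844359]

step 0: x̄ = F·x = [4, -5]
step 0: P̄ = F·P·Fᵀ + Q = [44 -38; -38 41]
step 0: y = z − H·x̄ = [1, 18]
step 0: S = H·P̄·Hᵀ + R = [83 -45; -45 670]
step 0: K = P̄·Hᵀ·S⁻¹ = [126/1531 -380/1531; 2601/10717 2654/10717]
step 0: x' = x̄ + K·y = [-590/1531, -3212/10717]
step 0: P' = (I − K·H)·P̄ = [496/1531 -412/1531; -412/1531 4618/10717]
step 1: x̄ = F·x = [1376/10717, -5506/10717]
step 1: P̄ = F·P·Fᵀ + Q = [132926/10717 -74462/10717; -74462/10717 105206/10717]
step 1: y = z − H·x̄ = [239/1531, -1083/10717]
step 1: S = H·P̄·Hᵀ + R = [117758/1531 -61992/1531; -61992/1531 1801897/10717]
step 1: K = P̄·Hᵀ·S⁻¹ = [5163696/60511669 -14648888/60511669; 14406228/60511669 14504240/60511669]
step 1: x' = x̄ + K·y = [10055768/60511669, -30305470/60511669]
step 1: P' = (I − K·H)·P̄ = [19171726/60511669 -15729262/60511669; -15729262/60511669 25333414/60511669]
step 2: x̄ = F·x = [111027946/60511669, -100972178/60511669]
step 2: P̄ = F·P·Fᵀ + Q = [735485450/60511669 -407907536/60511669; -407907536/60511669 583594700/60511669]
step 2: y = z − H·x̄ = [-211702311/60511669, 252521009/60511669]
step 2: S = H·P̄·Hᵀ + R = [4650409040/60511669 -2421139734/60511669; -2421139734/60511669 9952967311/60511669]
step 2: K = P̄·Hᵀ·S⁻¹ = [28518272451/334013688718 -40399339087/167006844359; 39750984009/167006844359 39995815798/167006844359]
step 2: x' = x̄ + K·y = [175901707029/334013688718, -250838168651/167006844359]
step 2: P' = (I − K·H)·P̄ = [52875696563/167006844359 -43369605746/167006844359; -43369605746/167006844359 69870261752/167006844359]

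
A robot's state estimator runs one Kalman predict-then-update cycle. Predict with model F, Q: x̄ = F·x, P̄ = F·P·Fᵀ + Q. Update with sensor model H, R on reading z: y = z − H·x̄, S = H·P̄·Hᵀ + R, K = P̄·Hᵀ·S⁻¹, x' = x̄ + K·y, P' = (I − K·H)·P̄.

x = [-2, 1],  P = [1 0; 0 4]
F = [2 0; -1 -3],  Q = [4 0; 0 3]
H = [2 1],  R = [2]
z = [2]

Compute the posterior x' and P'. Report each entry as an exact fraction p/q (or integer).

x' = [-5/3, 5]
P' = [166/33 -106/11; -106/11 224/11]

x̄ = F·x = [-4, -1]
P̄ = F·P·Fᵀ + Q = [8 -2; -2 40]
y = z − H·x̄ = [11]
S = H·P̄·Hᵀ + R = [66]
K = P̄·Hᵀ·S⁻¹ = [7/33; 6/11]
x' = x̄ + K·y = [-5/3, 5]
P' = (I − K·H)·P̄ = [166/33 -106/11; -106/11 224/11]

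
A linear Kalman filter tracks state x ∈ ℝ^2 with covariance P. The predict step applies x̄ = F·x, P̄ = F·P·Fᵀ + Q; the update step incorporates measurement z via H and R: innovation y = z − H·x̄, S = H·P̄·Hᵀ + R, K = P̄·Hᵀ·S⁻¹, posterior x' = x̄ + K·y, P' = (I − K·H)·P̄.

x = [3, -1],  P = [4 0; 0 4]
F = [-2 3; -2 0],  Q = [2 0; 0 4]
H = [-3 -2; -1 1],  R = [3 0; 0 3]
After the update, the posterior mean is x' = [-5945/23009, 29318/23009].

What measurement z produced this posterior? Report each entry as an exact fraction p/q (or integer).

z = [-2, 2]

x̄ = F·x = [-9, -6]
P̄ = F·P·Fᵀ + Q = [54 16; 16 20]
S = H·P̄·Hᵀ + R = [761 106; 106 45]
K = P̄·Hᵀ·S⁻¹ = [-4702/23009 -8354/23009; -4384/23009 12372/23009]
x' − x̄ = [201136/23009, 167372/23009] = K·y
y = (KᵀK)⁻¹·Kᵀ·(x' − x̄) = [-41, -1]
z = y + H·x̄ = [-41, -1] + [39, 3] = [-2, 2]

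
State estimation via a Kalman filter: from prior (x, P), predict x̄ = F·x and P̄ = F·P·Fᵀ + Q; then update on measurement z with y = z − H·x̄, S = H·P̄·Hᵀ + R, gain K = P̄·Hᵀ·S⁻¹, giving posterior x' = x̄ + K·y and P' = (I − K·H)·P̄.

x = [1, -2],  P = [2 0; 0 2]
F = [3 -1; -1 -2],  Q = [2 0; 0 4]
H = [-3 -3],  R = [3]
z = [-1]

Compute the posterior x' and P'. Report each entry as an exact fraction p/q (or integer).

x' = [25/97, 15/97]
P' = [934/97 -914/97; -914/97 926/97]

x̄ = F·x = [5, 3]
P̄ = F·P·Fᵀ + Q = [22 -2; -2 14]
y = z − H·x̄ = [23]
S = H·P̄·Hᵀ + R = [291]
K = P̄·Hᵀ·S⁻¹ = [-20/97; -12/97]
x' = x̄ + K·y = [25/97, 15/97]
P' = (I − K·H)·P̄ = [934/97 -914/97; -914/97 926/97]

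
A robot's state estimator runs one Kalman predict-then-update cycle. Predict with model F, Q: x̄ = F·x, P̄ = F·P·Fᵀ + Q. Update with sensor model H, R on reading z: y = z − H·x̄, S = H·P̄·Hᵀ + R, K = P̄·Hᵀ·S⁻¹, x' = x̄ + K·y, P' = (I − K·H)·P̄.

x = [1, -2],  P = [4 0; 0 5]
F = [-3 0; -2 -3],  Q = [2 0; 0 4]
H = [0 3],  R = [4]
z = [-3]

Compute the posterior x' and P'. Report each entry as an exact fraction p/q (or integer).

x̄ = F·x = [-3, 4]
P̄ = F·P·Fᵀ + Q = [38 24; 24 65]
y = z − H·x̄ = [-15]
S = H·P̄·Hᵀ + R = [589]
K = P̄·Hᵀ·S⁻¹ = [72/589; 195/589]
x' = x̄ + K·y = [-2847/589, -569/589]
P' = (I − K·H)·P̄ = [17198/589 96/589; 96/589 260/589]

x' = [-2847/589, -569/589]
P' = [17198/589 96/589; 96/589 260/589]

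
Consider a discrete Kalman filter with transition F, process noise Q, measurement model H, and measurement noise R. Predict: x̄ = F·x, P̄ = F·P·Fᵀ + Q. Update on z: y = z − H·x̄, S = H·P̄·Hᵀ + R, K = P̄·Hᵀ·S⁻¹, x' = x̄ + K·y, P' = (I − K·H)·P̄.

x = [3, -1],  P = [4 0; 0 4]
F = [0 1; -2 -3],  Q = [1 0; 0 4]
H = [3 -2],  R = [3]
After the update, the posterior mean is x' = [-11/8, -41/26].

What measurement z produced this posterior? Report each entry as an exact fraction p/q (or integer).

x̄ = F·x = [-1, -3]
P̄ = F·P·Fᵀ + Q = [5 -12; -12 56]
S = H·P̄·Hᵀ + R = [416]
K = P̄·Hᵀ·S⁻¹ = [3/32; -37/104]
x' − x̄ = [-3/8, 37/26] = K·y
y = (KᵀK)⁻¹·Kᵀ·(x' − x̄) = [-4]
z = y + H·x̄ = [-4] + [3] = [-1]

z = [-1]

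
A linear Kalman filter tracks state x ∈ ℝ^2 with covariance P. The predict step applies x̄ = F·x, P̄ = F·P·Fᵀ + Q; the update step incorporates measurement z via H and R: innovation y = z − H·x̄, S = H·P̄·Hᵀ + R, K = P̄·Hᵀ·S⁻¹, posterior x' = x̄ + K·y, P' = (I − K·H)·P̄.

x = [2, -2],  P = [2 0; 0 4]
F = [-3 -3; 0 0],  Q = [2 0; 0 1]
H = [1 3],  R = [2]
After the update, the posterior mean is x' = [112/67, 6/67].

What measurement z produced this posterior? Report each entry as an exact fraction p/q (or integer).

z = [2]

x̄ = F·x = [0, 0]
P̄ = F·P·Fᵀ + Q = [56 0; 0 1]
S = H·P̄·Hᵀ + R = [67]
K = P̄·Hᵀ·S⁻¹ = [56/67; 3/67]
x' − x̄ = [112/67, 6/67] = K·y
y = (KᵀK)⁻¹·Kᵀ·(x' − x̄) = [2]
z = y + H·x̄ = [2] + [0] = [2]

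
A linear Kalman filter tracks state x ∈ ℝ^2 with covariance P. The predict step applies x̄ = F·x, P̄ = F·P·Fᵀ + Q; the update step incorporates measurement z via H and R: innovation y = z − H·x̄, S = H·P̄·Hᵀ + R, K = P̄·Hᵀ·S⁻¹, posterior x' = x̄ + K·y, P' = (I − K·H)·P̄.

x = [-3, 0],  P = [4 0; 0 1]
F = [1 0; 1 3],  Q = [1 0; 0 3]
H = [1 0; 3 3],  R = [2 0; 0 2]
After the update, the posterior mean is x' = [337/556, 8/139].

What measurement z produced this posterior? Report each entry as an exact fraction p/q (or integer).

z = [2, 2]

x̄ = F·x = [-3, -3]
P̄ = F·P·Fᵀ + Q = [5 4; 4 16]
S = H·P̄·Hᵀ + R = [7 27; 27 263]
K = P̄·Hᵀ·S⁻¹ = [293/556 27/556; -71/139 39/139]
x' − x̄ = [2005/556, 425/139] = K·y
y = (KᵀK)⁻¹·Kᵀ·(x' − x̄) = [5, 20]
z = y + H·x̄ = [5, 20] + [-3, -18] = [2, 2]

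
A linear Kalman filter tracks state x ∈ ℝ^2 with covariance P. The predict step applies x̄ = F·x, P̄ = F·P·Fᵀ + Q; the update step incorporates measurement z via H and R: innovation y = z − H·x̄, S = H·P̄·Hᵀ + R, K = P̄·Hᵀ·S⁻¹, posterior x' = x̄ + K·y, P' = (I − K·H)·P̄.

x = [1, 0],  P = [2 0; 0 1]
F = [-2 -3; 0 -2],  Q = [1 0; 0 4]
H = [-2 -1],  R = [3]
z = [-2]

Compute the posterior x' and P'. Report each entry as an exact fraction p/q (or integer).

x' = [38/107, 120/107]
P' = [162/107 -198/107; -198/107 456/107]

x̄ = F·x = [-2, 0]
P̄ = F·P·Fᵀ + Q = [18 6; 6 8]
y = z − H·x̄ = [-6]
S = H·P̄·Hᵀ + R = [107]
K = P̄·Hᵀ·S⁻¹ = [-42/107; -20/107]
x' = x̄ + K·y = [38/107, 120/107]
P' = (I − K·H)·P̄ = [162/107 -198/107; -198/107 456/107]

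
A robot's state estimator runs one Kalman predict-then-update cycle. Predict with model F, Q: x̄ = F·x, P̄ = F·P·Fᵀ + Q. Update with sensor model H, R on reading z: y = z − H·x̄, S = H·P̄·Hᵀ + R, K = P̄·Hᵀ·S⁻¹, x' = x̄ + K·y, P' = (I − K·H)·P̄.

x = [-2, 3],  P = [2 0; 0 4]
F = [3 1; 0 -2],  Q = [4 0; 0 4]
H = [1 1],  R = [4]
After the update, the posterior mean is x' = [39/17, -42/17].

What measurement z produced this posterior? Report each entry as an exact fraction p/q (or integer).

x̄ = F·x = [-3, -6]
P̄ = F·P·Fᵀ + Q = [26 -8; -8 20]
S = H·P̄·Hᵀ + R = [34]
K = P̄·Hᵀ·S⁻¹ = [9/17; 6/17]
x' − x̄ = [90/17, 60/17] = K·y
y = (KᵀK)⁻¹·Kᵀ·(x' − x̄) = [10]
z = y + H·x̄ = [10] + [-9] = [1]

z = [1]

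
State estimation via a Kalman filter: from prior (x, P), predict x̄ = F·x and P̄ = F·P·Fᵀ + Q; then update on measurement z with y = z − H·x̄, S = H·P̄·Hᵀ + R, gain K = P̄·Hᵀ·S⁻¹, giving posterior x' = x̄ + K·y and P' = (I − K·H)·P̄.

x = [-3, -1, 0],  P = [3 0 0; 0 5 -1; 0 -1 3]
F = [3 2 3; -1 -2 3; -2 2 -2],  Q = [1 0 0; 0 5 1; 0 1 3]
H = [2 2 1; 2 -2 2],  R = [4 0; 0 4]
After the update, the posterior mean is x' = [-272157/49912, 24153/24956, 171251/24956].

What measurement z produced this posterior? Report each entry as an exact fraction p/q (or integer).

x̄ = F·x = [-11, 5, 4]
P̄ = F·P·Fᵀ + Q = [63 -2 -18; -2 67 -41; -18 -41 55]
S = H·P̄·Hᵀ + R = [327 -96; -96 944]
K = P̄·Hᵀ·S⁻¹ = [6700/18717 6787/49912; 3931/18717 -5283/24956; -927/6239 3747/24956]
x' − x̄ = [276875/49912, -100627/24956, 71427/24956] = K·y
y = (KᵀK)⁻¹·Kᵀ·(x' − x̄) = [6, 25]
z = y + H·x̄ = [6, 25] + [-8, -24] = [-2, 1]

z = [-2, 1]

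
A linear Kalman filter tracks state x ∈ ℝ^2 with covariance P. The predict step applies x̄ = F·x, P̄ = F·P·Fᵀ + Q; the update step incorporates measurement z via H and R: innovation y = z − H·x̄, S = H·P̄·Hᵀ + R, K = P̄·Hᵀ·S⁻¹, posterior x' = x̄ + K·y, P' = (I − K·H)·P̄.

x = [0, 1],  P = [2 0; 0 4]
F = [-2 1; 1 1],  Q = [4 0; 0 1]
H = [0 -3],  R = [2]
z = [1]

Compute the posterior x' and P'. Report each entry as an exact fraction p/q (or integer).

x' = [1, -19/65]
P' = [16 0; 0 14/65]

x̄ = F·x = [1, 1]
P̄ = F·P·Fᵀ + Q = [16 0; 0 7]
y = z − H·x̄ = [4]
S = H·P̄·Hᵀ + R = [65]
K = P̄·Hᵀ·S⁻¹ = [0; -21/65]
x' = x̄ + K·y = [1, -19/65]
P' = (I − K·H)·P̄ = [16 0; 0 14/65]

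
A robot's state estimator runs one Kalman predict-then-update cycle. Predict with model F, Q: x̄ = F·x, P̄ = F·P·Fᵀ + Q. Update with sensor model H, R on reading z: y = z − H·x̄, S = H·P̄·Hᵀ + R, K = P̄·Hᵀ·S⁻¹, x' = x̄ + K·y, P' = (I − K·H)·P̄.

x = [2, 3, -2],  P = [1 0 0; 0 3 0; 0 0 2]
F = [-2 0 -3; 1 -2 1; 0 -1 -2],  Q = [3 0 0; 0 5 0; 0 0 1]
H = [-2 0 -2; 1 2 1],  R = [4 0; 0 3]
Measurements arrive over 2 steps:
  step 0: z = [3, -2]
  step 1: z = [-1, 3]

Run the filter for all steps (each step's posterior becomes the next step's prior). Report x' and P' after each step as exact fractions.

step 0: x' = [-17697/10078, -2683/5039, 2173/5039], P' = [10499/5039 -2472/5039 -7088/5039; -2472/5039 4796/5039 86/5039; -7088/5039 86/5039 8596/5039]
step 1: x' = [16513713/13494826, 15108723/13494826, -8480499/13494826], P' = [16676963/6747413 -3095262/6747413 -12716558/6747413; -3095262/6747413 6194862/6747413 51858/6747413; -12716558/6747413 51858/6747413 15167669/6747413]

step 0: x̄ = F·x = [2, -6, 1]
step 0: P̄ = F·P·Fᵀ + Q = [25 -8 12; -8 20 2; 12 2 12]
step 0: y = z − H·x̄ = [9, 7]
step 0: S = H·P̄·Hᵀ + R = [248 -98; -98 120]
step 0: K = P̄·Hᵀ·S⁻¹ = [-3411/10078 -511/5039; 1193/5039 2402/5039; -754/5039 560/5039]
step 0: x' = x̄ + K·y = [-17697/10078, -2683/5039, 2173/5039]
step 0: P' = (I − K·H)·P̄ = [10499/5039 -2472/5039 -7088/5039; -2472/5039 4796/5039 86/5039; -7088/5039 86/5039 8596/5039]
step 1: x̄ = F·x = [11178/5039, -2619/10078, -1663/5039]
step 1: P̄ = F·P·Fᵀ + Q = [49421/5039 -20718/5039 18538/5039; -20718/5039 58842/5039 9306/5039; 18538/5039 9306/5039 44563/5039]
step 1: y = z − H·x̄ = [13991/5039, 8221/5039]
step 1: S = H·P̄·Hᵀ + R = [544396/5039 -216472/5039; -216472/5039 335897/5039]
step 1: K = P̄·Hᵀ·S⁻¹ = [-3960405/13494826 -743373/6747413; 1521702/6747413 3115440/6747413; -2451111/13494826 851609/6747413]
step 1: x' = x̄ + K·y = [16513713/13494826, 15108723/13494826, -8480499/13494826]
step 1: P' = (I − K·H)·P̄ = [16676963/6747413 -3095262/6747413 -12716558/6747413; -3095262/6747413 6194862/6747413 51858/6747413; -12716558/6747413 51858/6747413 15167669/6747413]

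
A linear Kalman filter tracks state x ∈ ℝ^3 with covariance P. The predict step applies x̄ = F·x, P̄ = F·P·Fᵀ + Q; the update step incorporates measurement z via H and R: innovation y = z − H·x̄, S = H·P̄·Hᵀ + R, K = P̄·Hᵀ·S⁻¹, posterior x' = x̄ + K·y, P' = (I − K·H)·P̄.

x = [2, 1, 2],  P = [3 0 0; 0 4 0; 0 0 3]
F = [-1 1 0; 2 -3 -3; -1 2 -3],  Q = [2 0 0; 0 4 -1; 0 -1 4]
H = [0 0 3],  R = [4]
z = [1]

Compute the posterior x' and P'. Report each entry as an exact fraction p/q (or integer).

x' = [173/454, -1249/227, 63/227]
P' = [2997/454 -3888/227 22/227; -3888/227 17861/227 -8/227; 22/227 -8/227 100/227]

x̄ = F·x = [-1, -5, -6]
P̄ = F·P·Fᵀ + Q = [9 -18 11; -18 79 -4; 11 -4 50]
y = z − H·x̄ = [19]
S = H·P̄·Hᵀ + R = [454]
K = P̄·Hᵀ·S⁻¹ = [33/454; -6/227; 75/227]
x' = x̄ + K·y = [173/454, -1249/227, 63/227]
P' = (I − K·H)·P̄ = [2997/454 -3888/227 22/227; -3888/227 17861/227 -8/227; 22/227 -8/227 100/227]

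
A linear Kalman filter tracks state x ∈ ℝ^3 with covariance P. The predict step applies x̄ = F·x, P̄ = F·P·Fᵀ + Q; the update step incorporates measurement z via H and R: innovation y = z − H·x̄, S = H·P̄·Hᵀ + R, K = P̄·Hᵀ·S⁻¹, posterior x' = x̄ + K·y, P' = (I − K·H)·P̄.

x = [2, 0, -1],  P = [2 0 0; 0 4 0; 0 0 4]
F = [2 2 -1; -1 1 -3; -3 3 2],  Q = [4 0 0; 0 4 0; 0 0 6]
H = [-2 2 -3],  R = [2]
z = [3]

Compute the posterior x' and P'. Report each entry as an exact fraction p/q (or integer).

x' = [251/45, -4/165, -2348/495]
P' = [1352/45 292/15 -316/45; 292/15 2192/55 2234/165; -316/45 2234/165 6868/495]

x̄ = F·x = [5, 1, -8]
P̄ = F·P·Fᵀ + Q = [32 16 4; 16 46 -6; 4 -6 76]
y = z − H·x̄ = [-13]
S = H·P̄·Hᵀ + R = [990]
K = P̄·Hᵀ·S⁻¹ = [-2/45; 13/165; -124/495]
x' = x̄ + K·y = [251/45, -4/165, -2348/495]
P' = (I − K·H)·P̄ = [1352/45 292/15 -316/45; 292/15 2192/55 2234/165; -316/45 2234/165 6868/495]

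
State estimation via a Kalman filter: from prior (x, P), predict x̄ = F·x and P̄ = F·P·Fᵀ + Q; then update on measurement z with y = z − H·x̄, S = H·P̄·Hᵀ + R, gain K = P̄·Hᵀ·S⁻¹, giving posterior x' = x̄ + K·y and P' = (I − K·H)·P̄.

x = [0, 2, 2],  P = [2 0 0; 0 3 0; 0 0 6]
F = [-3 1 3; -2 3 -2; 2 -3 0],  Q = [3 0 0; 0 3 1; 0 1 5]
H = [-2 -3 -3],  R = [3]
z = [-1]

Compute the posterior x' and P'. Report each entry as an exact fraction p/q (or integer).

x' = [152/21, 8/7, -118/21]
P' = [1382/21 -201/7 -313/21; -201/7 326/7 -190/7; -313/21 -190/7 776/21]

x̄ = F·x = [8, 2, -6]
P̄ = F·P·Fᵀ + Q = [78 -15 -21; -15 62 -34; -21 -34 40]
y = z − H·x̄ = [3]
S = H·P̄·Hᵀ + R = [189]
K = P̄·Hᵀ·S⁻¹ = [-16/63; -2/7; 8/63]
x' = x̄ + K·y = [152/21, 8/7, -118/21]
P' = (I − K·H)·P̄ = [1382/21 -201/7 -313/21; -201/7 326/7 -190/7; -313/21 -190/7 776/21]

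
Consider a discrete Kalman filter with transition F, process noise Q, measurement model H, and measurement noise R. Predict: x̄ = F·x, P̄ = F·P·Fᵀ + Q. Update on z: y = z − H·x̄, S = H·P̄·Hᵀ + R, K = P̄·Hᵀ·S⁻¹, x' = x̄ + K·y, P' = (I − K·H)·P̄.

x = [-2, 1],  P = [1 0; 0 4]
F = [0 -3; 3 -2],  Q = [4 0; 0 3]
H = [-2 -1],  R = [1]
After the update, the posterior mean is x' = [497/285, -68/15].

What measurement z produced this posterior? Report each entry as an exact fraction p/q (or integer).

z = [1]

x̄ = F·x = [-3, -8]
P̄ = F·P·Fᵀ + Q = [40 24; 24 28]
S = H·P̄·Hᵀ + R = [285]
K = P̄·Hᵀ·S⁻¹ = [-104/285; -4/15]
x' − x̄ = [1352/285, 52/15] = K·y
y = (KᵀK)⁻¹·Kᵀ·(x' − x̄) = [-13]
z = y + H·x̄ = [-13] + [14] = [1]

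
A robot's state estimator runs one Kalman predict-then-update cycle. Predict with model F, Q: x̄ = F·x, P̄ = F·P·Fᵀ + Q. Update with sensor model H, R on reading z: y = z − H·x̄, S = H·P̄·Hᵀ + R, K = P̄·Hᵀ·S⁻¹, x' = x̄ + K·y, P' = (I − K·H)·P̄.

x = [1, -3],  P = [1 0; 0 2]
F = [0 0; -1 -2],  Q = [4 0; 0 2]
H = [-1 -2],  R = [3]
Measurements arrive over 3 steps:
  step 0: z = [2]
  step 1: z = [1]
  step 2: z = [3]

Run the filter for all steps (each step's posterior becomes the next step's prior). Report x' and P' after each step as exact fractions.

step 0: x' = [-16/17, -3/17], P' = [188/51 -88/51; -88/51 77/51]
step 1: x' = [-244/447, -10/447], P' = [1516/447 -656/447; -656/447 574/447]
step 2: x' = [-2492/3819, -3548/3819], P' = [12892/3819 -5552/3819; -5552/3819 4858/3819]

step 0: x̄ = F·x = [0, 5]
step 0: P̄ = F·P·Fᵀ + Q = [4 0; 0 11]
step 0: y = z − H·x̄ = [12]
step 0: S = H·P̄·Hᵀ + R = [51]
step 0: K = P̄·Hᵀ·S⁻¹ = [-4/51; -22/51]
step 0: x' = x̄ + K·y = [-16/17, -3/17]
step 0: P' = (I − K·H)·P̄ = [188/51 -88/51; -88/51 77/51]
step 1: x̄ = F·x = [0, 22/17]
step 1: P̄ = F·P·Fᵀ + Q = [4 0; 0 82/17]
step 1: y = z − H·x̄ = [61/17]
step 1: S = H·P̄·Hᵀ + R = [447/17]
step 1: K = P̄·Hᵀ·S⁻¹ = [-68/447; -164/447]
step 1: x' = x̄ + K·y = [-244/447, -10/447]
step 1: P' = (I − K·H)·P̄ = [1516/447 -656/447; -656/447 574/447]
step 2: x̄ = F·x = [0, 88/149]
step 2: P̄ = F·P·Fᵀ + Q = [4 0; 0 694/149]
step 2: y = z − H·x̄ = [623/149]
step 2: S = H·P̄·Hᵀ + R = [3819/149]
step 2: K = P̄·Hᵀ·S⁻¹ = [-596/3819; -1388/3819]
step 2: x' = x̄ + K·y = [-2492/3819, -3548/3819]
step 2: P' = (I − K·H)·P̄ = [12892/3819 -5552/3819; -5552/3819 4858/3819]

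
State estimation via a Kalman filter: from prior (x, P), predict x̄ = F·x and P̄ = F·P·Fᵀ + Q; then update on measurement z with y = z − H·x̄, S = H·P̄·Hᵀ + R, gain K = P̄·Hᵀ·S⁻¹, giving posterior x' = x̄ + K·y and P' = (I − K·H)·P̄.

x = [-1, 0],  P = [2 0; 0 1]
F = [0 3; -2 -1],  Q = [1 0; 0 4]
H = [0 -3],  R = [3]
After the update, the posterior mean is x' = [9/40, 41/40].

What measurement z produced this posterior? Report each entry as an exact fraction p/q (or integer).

x̄ = F·x = [0, 2]
P̄ = F·P·Fᵀ + Q = [10 -3; -3 13]
S = H·P̄·Hᵀ + R = [120]
K = P̄·Hᵀ·S⁻¹ = [3/40; -13/40]
x' − x̄ = [9/40, -39/40] = K·y
y = (KᵀK)⁻¹·Kᵀ·(x' − x̄) = [3]
z = y + H·x̄ = [3] + [-6] = [-3]

z = [-3]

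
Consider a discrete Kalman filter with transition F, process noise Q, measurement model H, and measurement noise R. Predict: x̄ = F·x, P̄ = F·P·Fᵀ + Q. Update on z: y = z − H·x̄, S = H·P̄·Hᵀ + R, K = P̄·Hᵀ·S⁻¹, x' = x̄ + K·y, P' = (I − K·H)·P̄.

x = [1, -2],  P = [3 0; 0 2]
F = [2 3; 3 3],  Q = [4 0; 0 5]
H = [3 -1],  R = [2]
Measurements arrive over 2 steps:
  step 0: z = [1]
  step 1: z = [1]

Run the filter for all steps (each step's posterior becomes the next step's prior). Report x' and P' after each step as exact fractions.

step 0: x' = [46/71, 77/71], P' = [236/71 642/71; 642/71 1868/71]
step 1: x' = [5135/7349, 103670/95537], P' = [23524/7349 62976/7349; 62976/7349 2350610/95537]

step 0: x̄ = F·x = [-4, -3]
step 0: P̄ = F·P·Fᵀ + Q = [34 36; 36 50]
step 0: y = z − H·x̄ = [10]
step 0: S = H·P̄·Hᵀ + R = [142]
step 0: K = P̄·Hᵀ·S⁻¹ = [33/71; 29/71]
step 0: x' = x̄ + K·y = [46/71, 77/71]
step 0: P' = (I − K·H)·P̄ = [236/71 642/71; 642/71 1868/71]
step 1: x̄ = F·x = [323/71, 369/71]
step 1: P̄ = F·P·Fᵀ + Q = [25744/71 27858/71; 27858/71 30847/71]
step 1: y = z − H·x̄ = [-529/71]
step 1: S = H·P̄·Hᵀ + R = [95537/71]
step 1: K = P̄·Hᵀ·S⁻¹ = [3798/7349; 52727/95537]
step 1: x' = x̄ + K·y = [5135/7349, 103670/95537]
step 1: P' = (I − K·H)·P̄ = [23524/7349 62976/7349; 62976/7349 2350610/95537]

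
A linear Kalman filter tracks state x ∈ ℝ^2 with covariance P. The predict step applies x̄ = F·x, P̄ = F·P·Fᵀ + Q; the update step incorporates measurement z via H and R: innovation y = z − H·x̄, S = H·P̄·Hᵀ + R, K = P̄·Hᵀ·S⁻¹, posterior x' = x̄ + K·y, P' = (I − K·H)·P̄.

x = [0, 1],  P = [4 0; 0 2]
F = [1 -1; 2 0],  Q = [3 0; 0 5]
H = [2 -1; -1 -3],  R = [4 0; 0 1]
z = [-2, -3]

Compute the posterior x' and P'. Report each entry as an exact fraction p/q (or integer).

x̄ = F·x = [-1, 0]
P̄ = F·P·Fᵀ + Q = [9 8; 8 21]
y = z − H·x̄ = [0, -4]
S = H·P̄·Hᵀ + R = [29 5; 5 247]
K = P̄·Hᵀ·S⁻¹ = [2635/7138 -1007/7138; -440/3569 -1017/3569]
x' = x̄ + K·y = [-1555/3569, 4068/3569]
P' = (I − K·H)·P̄ = [4661/7138 -609/3569; -609/3569 542/3569]

x' = [-1555/3569, 4068/3569]
P' = [4661/7138 -609/3569; -609/3569 542/3569]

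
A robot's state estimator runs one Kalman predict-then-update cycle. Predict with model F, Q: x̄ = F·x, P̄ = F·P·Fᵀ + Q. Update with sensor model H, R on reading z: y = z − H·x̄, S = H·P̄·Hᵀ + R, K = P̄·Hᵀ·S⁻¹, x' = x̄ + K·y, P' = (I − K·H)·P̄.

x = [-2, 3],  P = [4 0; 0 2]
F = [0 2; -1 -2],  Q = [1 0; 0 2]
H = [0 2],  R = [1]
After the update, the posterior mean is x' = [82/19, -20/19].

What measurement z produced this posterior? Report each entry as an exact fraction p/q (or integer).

z = [-2]

x̄ = F·x = [6, -4]
P̄ = F·P·Fᵀ + Q = [9 -8; -8 14]
S = H·P̄·Hᵀ + R = [57]
K = P̄·Hᵀ·S⁻¹ = [-16/57; 28/57]
x' − x̄ = [-32/19, 56/19] = K·y
y = (KᵀK)⁻¹·Kᵀ·(x' − x̄) = [6]
z = y + H·x̄ = [6] + [-8] = [-2]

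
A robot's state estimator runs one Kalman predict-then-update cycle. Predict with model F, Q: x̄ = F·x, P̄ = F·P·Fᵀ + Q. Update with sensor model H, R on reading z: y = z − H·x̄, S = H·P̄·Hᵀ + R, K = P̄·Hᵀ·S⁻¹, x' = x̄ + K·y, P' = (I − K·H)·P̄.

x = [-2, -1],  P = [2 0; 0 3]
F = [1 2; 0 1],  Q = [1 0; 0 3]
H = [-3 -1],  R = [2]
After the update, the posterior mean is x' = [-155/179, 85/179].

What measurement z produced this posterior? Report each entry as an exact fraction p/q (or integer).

z = [2]

x̄ = F·x = [-4, -1]
P̄ = F·P·Fᵀ + Q = [15 6; 6 6]
S = H·P̄·Hᵀ + R = [179]
K = P̄·Hᵀ·S⁻¹ = [-51/179; -24/179]
x' − x̄ = [561/179, 264/179] = K·y
y = (KᵀK)⁻¹·Kᵀ·(x' − x̄) = [-11]
z = y + H·x̄ = [-11] + [13] = [2]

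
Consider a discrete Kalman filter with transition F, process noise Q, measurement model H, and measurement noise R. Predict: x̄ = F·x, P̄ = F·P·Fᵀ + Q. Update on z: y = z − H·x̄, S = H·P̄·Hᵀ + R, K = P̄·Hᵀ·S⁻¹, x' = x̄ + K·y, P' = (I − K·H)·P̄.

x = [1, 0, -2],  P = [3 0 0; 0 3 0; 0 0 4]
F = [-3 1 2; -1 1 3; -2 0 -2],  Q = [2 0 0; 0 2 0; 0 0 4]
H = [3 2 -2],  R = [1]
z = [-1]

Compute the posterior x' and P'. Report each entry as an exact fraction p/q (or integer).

x' = [-967/1289, -207/1289, -994/1289]
P' = [16928/1289 -2780/1289 22506/1289; -2780/1289 2892/1289 -1394/1289; 22506/1289 -1394/1289 32412/1289]

x̄ = F·x = [-7, -7, 2]
P̄ = F·P·Fᵀ + Q = [48 36 2; 36 44 -18; 2 -18 32]
y = z − H·x̄ = [38]
S = H·P̄·Hᵀ + R = [1289]
K = P̄·Hᵀ·S⁻¹ = [212/1289; 232/1289; -94/1289]
x' = x̄ + K·y = [-967/1289, -207/1289, -994/1289]
P' = (I − K·H)·P̄ = [16928/1289 -2780/1289 22506/1289; -2780/1289 2892/1289 -1394/1289; 22506/1289 -1394/1289 32412/1289]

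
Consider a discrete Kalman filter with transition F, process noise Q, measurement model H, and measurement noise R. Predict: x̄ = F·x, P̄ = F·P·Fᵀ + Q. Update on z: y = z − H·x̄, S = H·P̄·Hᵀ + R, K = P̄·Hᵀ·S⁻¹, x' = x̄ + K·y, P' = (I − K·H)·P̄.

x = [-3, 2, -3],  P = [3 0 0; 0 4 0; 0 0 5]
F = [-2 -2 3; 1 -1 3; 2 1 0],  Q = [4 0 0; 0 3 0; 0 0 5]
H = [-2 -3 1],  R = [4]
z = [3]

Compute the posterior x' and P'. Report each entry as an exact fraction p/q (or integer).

x' = [1043/292, -7847/1460, -1707/292]
P' = [2639/292 -2467/292 -2375/292; -2467/292 14251/1460 3411/292; -2375/292 3411/292 5527/292]

x̄ = F·x = [-7, -14, -4]
P̄ = F·P·Fᵀ + Q = [77 47 -20; 47 55 2; -20 2 21]
y = z − H·x̄ = [-49]
S = H·P̄·Hᵀ + R = [1460]
K = P̄·Hᵀ·S⁻¹ = [-63/292; -257/1460; 11/292]
x' = x̄ + K·y = [1043/292, -7847/1460, -1707/292]
P' = (I − K·H)·P̄ = [2639/292 -2467/292 -2375/292; -2467/292 14251/1460 3411/292; -2375/292 3411/292 5527/292]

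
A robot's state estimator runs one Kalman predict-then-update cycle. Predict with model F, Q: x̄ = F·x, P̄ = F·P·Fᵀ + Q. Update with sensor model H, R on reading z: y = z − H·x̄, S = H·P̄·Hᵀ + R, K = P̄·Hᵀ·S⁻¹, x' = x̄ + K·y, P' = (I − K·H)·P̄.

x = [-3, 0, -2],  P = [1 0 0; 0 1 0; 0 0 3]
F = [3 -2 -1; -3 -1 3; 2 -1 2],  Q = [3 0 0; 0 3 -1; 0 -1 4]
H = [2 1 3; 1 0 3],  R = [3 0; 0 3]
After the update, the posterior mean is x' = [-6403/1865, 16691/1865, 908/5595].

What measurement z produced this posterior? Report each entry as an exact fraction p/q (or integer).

z = [3, -3]

x̄ = F·x = [-7, 3, -10]
P̄ = F·P·Fᵀ + Q = [19 -16 2; -16 40 12; 2 12 21]
S = H·P̄·Hᵀ + R = [340 265; 265 223]
K = P̄·Hᵀ·S⁻¹ = [-127/1865 72/373; 1504/1865 -324/373; 392/5595 233/1119]
x' − x̄ = [6652/1865, 11096/1865, 56858/5595] = K·y
y = (KᵀK)⁻¹·Kᵀ·(x' − x̄) = [44, 34]
z = y + H·x̄ = [44, 34] + [-41, -37] = [3, -3]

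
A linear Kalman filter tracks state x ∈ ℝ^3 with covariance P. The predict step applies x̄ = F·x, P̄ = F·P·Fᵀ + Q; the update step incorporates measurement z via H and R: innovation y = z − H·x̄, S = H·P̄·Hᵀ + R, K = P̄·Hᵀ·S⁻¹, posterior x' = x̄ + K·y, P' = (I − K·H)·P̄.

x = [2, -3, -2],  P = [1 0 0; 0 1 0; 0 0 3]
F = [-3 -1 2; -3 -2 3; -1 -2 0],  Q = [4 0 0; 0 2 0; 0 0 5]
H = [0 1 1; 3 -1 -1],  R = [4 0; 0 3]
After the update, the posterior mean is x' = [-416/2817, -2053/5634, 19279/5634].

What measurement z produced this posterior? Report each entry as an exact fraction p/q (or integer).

z = [3, -3]

x̄ = F·x = [-7, -6, 4]
P̄ = F·P·Fᵀ + Q = [26 29 5; 29 42 7; 5 7 10]
S = H·P̄·Hᵀ + R = [70 36; 36 99]
K = P̄·Hᵀ·S⁻¹ = [99/313 928/2817; 387/626 448/2817; 195/626 -376/2817]
x' − x̄ = [19303/2817, 31751/5634, -3257/5634] = K·y
y = (KᵀK)⁻¹·Kᵀ·(x' − x̄) = [5, 16]
z = y + H·x̄ = [5, 16] + [-2, -19] = [3, -3]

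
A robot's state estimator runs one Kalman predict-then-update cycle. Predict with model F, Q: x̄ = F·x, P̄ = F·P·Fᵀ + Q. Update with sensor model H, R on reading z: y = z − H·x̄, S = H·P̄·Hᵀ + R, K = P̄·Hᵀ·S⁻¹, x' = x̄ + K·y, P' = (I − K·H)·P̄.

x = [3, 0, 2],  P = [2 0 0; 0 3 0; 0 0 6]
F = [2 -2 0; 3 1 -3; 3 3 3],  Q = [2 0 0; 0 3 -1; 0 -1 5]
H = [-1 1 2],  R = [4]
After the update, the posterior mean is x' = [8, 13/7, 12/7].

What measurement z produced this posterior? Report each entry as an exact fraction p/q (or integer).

z = [-3]

x̄ = F·x = [6, 3, 15]
P̄ = F·P·Fᵀ + Q = [22 6 -6; 6 78 -28; -6 -28 104]
S = H·P̄·Hᵀ + R = [420]
K = P̄·Hᵀ·S⁻¹ = [-1/15; 4/105; 31/70]
x' − x̄ = [2, -8/7, -93/7] = K·y
y = (KᵀK)⁻¹·Kᵀ·(x' − x̄) = [-30]
z = y + H·x̄ = [-30] + [27] = [-3]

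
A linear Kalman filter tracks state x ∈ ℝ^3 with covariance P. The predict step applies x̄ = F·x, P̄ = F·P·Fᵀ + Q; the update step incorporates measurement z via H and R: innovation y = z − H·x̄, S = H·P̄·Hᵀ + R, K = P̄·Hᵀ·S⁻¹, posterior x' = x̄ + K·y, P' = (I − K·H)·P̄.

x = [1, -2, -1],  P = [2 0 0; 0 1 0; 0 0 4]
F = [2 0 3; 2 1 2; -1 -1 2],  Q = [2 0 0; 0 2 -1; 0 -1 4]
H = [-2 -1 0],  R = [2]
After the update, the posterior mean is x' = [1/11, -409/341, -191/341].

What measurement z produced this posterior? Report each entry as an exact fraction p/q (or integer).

x̄ = F·x = [-1, -2, -1]
P̄ = F·P·Fᵀ + Q = [46 32 20; 32 27 10; 20 10 23]
S = H·P̄·Hᵀ + R = [341]
K = P̄·Hᵀ·S⁻¹ = [-4/11; -91/341; -50/341]
x' − x̄ = [12/11, 273/341, 150/341] = K·y
y = (KᵀK)⁻¹·Kᵀ·(x' − x̄) = [-3]
z = y + H·x̄ = [-3] + [4] = [1]

z = [1]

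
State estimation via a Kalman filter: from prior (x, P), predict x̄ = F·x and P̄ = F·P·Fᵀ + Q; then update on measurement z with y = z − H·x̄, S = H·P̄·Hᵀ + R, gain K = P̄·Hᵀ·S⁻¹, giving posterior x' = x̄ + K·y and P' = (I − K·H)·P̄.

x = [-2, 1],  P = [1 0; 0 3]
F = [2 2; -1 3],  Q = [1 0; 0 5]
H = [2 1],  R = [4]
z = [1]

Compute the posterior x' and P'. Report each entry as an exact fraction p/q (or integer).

x̄ = F·x = [-2, 5]
P̄ = F·P·Fᵀ + Q = [17 16; 16 33]
y = z − H·x̄ = [0]
S = H·P̄·Hᵀ + R = [169]
K = P̄·Hᵀ·S⁻¹ = [50/169; 5/13]
x' = x̄ + K·y = [-2, 5]
P' = (I − K·H)·P̄ = [373/169 -42/13; -42/13 8]

x' = [-2, 5]
P' = [373/169 -42/13; -42/13 8]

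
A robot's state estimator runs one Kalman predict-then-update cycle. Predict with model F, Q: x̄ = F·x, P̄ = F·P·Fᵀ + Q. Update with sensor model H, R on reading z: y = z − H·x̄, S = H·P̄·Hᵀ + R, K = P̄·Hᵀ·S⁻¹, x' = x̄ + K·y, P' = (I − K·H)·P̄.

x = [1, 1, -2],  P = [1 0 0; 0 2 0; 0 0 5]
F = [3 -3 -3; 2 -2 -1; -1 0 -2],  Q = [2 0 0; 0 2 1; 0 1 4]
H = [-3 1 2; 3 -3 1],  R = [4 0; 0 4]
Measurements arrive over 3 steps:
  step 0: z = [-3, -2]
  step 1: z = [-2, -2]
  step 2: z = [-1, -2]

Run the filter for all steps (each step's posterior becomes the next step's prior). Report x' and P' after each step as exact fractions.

step 0: x̄ = F·x = [6, 2, 3]
step 0: P̄ = F·P·Fᵀ + Q = [74 33 27; 33 19 9; 27 9 25]
step 0: y = z − H·x̄ = [7, -17]
step 0: S = H·P̄·Hᵀ + R = [303 -241; -241 380]
step 0: K = P̄·Hᵀ·S⁻¹ = [-15150/57059 12915/57059; -11269/57059 511/57059; 10679/57059 18635/57059]
step 0: x' = x̄ + K·y = [16749/57059, 26548/57059, -70865/57059]
step 0: P' = (I − K·H)·P̄ = [239866/57059 284982/57059 187008/57059; 284982/57059 359382/57059 225244/57059; 187008/57059 225244/57059 189248/57059]
step 1: x̄ = F·x = [183198/57059, 51267/57059, 124981/57059]
step 1: P̄ = F·P·Fᵀ + Q = [2769154/57059 1087572/57059 2061276/57059; 1087572/57059 573446/57059 865739/57059; 2061276/57059 865739/57059 1973126/57059]
step 1: y = z − H·x̄ = [134247/57059, -634892/57059]
step 1: S = H·P̄·Hᵀ + R = [5818784/57059 -7790475/57059; -7790475/57059 19881688/57059]
step 1: K = P̄·Hᵀ·S⁻¹ = [-109027866/963840013 301769622/963840013; -4944819/963840013 114804992/963840013; 281087241/963840013 379670987/963840013]
step 1: x' = x̄ + K·y = [-519711528/963840013, -423060554/963840013, -1452063036/963840013]
step 1: P' = (I − K·H)·P̄ = [3276322790/963840013 3805233810/963840013 2793811548/963840013; 3805233810/963840013 4758412154/963840013 3318755000/963840013; 2793811548/963840013 3318755000/963840013 3093514304/963840013]
step 2: x̄ = F·x = [4066236186/963840013, 1258761088/963840013, 3423837600/963840013]
step 2: P̄ = F·P·Fᵀ + Q = [43036696814/963840013 16550637924/963840013 31678914240/963840013; 16550637924/963840013 8818037434/963840013 13102276017/963840013; 31678914240/963840013 13102276017/963840013 30680986250/963840013]
step 2: y = z − H·x̄ = [3128432257/963840013, -13773942920/963840013]
step 2: S = H·P̄·Hᵀ + R = [95685919456/963840013 -124289393405/963840013; -124289393405/963840013 314777301240/963840013]
step 2: K = P̄·Hᵀ·S⁻¹ = [-347442063978/3044468372791 937710545778/3044468372791; -19352716365/3044468372791 1717231516304/15222341863955; 884836528115/3044468372791 5925634548373/15222341863955]
step 2: x' = x̄ + K·y = [-1684297193460/3044468372791, -994869589441/3044468372791, -3249454205129/3044468372791]
step 2: P' = (I − K·H)·P̄ = [10079189708210/3044468372791 11688750678822/3044468372791 8579525094948/3044468372791; 11688750678822/3044468372791 73124124869894/15222341863955 50910040492568/15222341863955; 8579525094948/3044468372791 50910040492568/15222341863955 47739783246976/15222341863955]

step 0: x' = [16749/57059, 26548/57059, -70865/57059], P' = [239866/57059 284982/57059 187008/57059; 284982/57059 359382/57059 225244/57059; 187008/57059 225244/57059 189248/57059]
step 1: x' = [-519711528/963840013, -423060554/963840013, -1452063036/963840013], P' = [3276322790/963840013 3805233810/963840013 2793811548/963840013; 3805233810/963840013 4758412154/963840013 3318755000/963840013; 2793811548/963840013 3318755000/963840013 3093514304/963840013]
step 2: x' = [-1684297193460/3044468372791, -994869589441/3044468372791, -3249454205129/3044468372791], P' = [10079189708210/3044468372791 11688750678822/3044468372791 8579525094948/3044468372791; 11688750678822/3044468372791 73124124869894/15222341863955 50910040492568/15222341863955; 8579525094948/3044468372791 50910040492568/15222341863955 47739783246976/15222341863955]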